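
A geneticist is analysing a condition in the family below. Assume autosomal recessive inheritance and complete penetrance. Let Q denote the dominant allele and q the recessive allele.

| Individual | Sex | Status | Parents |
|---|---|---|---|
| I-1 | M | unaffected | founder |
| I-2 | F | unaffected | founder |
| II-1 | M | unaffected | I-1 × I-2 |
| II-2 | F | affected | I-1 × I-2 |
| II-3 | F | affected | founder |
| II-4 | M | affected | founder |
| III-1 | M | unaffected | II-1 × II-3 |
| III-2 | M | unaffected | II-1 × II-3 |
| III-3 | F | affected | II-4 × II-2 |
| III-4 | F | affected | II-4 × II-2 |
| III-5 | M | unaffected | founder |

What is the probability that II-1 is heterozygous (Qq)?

1/3

I-1 is unaffected so carries Q and passed q to II-2 (qq), so I-1 is Qq.
I-2 is unaffected so carries Q and passed q to II-2 (qq), so I-2 is Qq.
Their cross gives offspring ratios 1/4 QQ : 1/2 Qq : 1/4 qq. Conditioning on II-1 being unaffected, P(Qq) = 1/2 / 3/4 = 2/3 before taking II-1's own offspring into account.
II-3 is affected, so II-3 is qq.
Now use II-1's offspring. Probability of each recorded status — unaffected son III-1: 1/2 if II-1 is Qq, 1 if QQ; unaffected son III-2: 1/2 if II-1 is Qq, 1 if QQ.
Bayes: P(Qq) = 2/3·1/4 / (2/3·1/4 + 1/3·1) = 1/3.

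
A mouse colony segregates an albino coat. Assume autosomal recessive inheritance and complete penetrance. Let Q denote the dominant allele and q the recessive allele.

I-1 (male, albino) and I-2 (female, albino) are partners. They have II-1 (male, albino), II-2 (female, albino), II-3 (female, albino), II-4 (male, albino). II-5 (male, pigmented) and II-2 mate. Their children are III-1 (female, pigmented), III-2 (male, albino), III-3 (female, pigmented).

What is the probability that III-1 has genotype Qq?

1

III-1 is pigmented so carries Q and received q from II-2 (qq), so III-1 is Qq, giving P(Qq) = 1.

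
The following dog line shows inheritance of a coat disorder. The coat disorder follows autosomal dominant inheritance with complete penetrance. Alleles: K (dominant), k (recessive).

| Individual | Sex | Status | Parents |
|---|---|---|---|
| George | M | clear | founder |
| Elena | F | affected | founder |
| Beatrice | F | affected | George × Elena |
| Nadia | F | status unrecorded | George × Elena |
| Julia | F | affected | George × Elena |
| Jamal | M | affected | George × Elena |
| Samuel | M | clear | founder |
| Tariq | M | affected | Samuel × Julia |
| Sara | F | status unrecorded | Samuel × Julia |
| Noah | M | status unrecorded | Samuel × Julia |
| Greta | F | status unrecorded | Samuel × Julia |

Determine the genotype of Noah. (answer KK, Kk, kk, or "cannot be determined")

cannot be determined

Noah's phenotype is unrecorded, and no parent or child forces a single allele at both positions; consistent genotype assignments exist with Noah as Kk or kk.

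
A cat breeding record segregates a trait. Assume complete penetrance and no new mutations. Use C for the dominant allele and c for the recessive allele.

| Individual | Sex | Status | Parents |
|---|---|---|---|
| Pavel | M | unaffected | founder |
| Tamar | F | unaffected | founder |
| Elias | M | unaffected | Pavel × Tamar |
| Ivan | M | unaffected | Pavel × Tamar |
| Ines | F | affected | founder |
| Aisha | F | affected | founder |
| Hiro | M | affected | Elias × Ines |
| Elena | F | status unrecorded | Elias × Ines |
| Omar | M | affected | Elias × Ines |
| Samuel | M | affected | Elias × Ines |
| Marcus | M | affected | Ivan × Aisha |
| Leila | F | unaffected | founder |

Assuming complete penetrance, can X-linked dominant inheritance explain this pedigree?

A consistent assignment under X-linked dominant exists: Pavel X^c Y, Tamar X^c X^c, Elias X^c Y, Ivan X^c Y, Ines X^C X^C, Aisha X^C X^C, Hiro X^C Y, Elena X^C X^c, Omar X^C Y, Samuel X^C Y, Marcus X^C Y, Leila X^c X^c.
In this assignment every recorded phenotype matches its genotype and every non-founder's genotype is obtainable from its parents' genotypes, so the pedigree is consistent.

Yes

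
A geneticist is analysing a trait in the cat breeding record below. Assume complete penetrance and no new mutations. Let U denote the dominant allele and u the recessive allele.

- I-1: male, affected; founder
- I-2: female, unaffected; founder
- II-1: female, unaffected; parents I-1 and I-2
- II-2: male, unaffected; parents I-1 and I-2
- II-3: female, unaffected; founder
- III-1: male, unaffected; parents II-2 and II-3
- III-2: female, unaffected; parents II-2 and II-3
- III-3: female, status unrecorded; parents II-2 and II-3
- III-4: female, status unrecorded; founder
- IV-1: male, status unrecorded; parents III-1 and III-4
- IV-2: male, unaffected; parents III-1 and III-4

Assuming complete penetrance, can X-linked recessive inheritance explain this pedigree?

A consistent assignment under X-linked recessive exists: I-1 X^u Y, I-2 X^U X^U, II-1 X^U X^u, II-2 X^U Y, II-3 X^U X^U, III-1 X^U Y, III-2 X^U X^U, III-3 X^U X^U, III-4 X^U X^U, IV-1 X^U Y, IV-2 X^U Y.
In this assignment every recorded phenotype matches its genotype and every non-founder's genotype is obtainable from its parents' genotypes, so the pedigree is consistent.

Yes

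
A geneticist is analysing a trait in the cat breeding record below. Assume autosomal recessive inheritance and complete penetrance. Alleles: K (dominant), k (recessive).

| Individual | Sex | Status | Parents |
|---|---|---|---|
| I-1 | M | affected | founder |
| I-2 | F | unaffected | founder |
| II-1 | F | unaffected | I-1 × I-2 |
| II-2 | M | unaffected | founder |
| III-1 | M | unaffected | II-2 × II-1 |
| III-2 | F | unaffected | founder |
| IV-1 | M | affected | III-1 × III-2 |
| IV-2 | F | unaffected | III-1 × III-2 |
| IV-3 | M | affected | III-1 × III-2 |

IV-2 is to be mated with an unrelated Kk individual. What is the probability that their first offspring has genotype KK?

III-1 is unaffected so carries K and passed k to IV-1 (kk), so III-1 is Kk.
III-2 is unaffected so carries K and passed k to IV-1 (kk), so III-2 is Kk.
IV-2 is an unaffected offspring of III-1 (Kk) × III-2 (Kk), whose cross gives 1/4 KK : 1/2 Kk : 1/4 kk; conditioning on being unaffected, IV-2 is KK with probability 1/3, Kk with probability 2/3.
Summing over parental genotype combinations, P(offspring has genotype KK) = 1/3·1/2 + 2/3·1/4 = 1/3.

1/3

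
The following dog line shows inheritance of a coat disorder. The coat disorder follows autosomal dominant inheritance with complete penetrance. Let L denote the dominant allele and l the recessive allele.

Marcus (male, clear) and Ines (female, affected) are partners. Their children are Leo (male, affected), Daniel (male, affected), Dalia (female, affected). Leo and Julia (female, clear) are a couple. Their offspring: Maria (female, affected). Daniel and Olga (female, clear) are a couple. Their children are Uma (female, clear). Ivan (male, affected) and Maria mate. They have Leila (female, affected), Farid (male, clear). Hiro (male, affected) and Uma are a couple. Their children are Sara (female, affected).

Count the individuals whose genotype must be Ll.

Obligate heterozygotes: Leo is affected so carries L and received l from Marcus (ll), so Leo is Ll; Daniel is affected so carries L and received l from Marcus (ll), so Daniel is Ll; Dalia is affected so carries L and received l from Marcus (ll), so Dalia is Ll; Maria is affected so carries L and received l from Julia (ll), so Maria is Ll; Ivan is affected so carries L and passed l to Farid (ll), so Ivan is Ll; Sara is affected so carries L and received l from Uma (ll), so Sara is Ll.
Every other individual is either homozygous by phenotype or has at least one consistent homozygous assignment, so the count is 6.

6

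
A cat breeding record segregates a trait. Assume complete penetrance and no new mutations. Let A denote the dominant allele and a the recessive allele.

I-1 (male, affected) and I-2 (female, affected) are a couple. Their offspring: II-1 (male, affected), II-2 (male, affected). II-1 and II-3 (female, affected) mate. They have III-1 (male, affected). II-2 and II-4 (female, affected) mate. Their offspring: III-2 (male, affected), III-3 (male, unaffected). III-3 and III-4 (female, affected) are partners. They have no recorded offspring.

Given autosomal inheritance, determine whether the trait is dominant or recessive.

dominant

II-2 and II-4 are both affected yet have an unaffected child III-3. Under a recessive model two affected parents are homozygous and every child would be affected, so the trait cannot be recessive.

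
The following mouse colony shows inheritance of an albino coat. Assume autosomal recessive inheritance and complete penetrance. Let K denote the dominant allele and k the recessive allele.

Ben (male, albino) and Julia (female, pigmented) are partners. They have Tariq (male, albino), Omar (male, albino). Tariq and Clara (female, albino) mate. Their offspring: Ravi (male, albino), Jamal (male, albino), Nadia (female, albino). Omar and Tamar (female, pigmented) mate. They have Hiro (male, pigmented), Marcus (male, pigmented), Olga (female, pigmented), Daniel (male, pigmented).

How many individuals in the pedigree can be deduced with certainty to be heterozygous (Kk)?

5

Obligate heterozygotes: Julia is pigmented so carries K and passed k to Tariq (kk), so Julia is Kk; Hiro is pigmented so carries K and received k from Omar (kk), so Hiro is Kk; Marcus is pigmented so carries K and received k from Omar (kk), so Marcus is Kk; Olga is pigmented so carries K and received k from Omar (kk), so Olga is Kk; Daniel is pigmented so carries K and received k from Omar (kk), so Daniel is Kk.
Every other individual is either homozygous by phenotype or has at least one consistent homozygous assignment, so the count is 5.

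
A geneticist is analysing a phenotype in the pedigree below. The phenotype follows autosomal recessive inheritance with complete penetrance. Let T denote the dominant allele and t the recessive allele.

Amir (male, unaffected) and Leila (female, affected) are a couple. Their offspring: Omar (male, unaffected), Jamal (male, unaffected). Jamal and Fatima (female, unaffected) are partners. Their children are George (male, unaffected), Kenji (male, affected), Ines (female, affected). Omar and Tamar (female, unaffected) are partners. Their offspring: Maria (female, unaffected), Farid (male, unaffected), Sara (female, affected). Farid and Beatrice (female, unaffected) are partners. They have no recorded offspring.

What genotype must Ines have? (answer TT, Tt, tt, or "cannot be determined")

tt

Ines is affected, so Ines is tt.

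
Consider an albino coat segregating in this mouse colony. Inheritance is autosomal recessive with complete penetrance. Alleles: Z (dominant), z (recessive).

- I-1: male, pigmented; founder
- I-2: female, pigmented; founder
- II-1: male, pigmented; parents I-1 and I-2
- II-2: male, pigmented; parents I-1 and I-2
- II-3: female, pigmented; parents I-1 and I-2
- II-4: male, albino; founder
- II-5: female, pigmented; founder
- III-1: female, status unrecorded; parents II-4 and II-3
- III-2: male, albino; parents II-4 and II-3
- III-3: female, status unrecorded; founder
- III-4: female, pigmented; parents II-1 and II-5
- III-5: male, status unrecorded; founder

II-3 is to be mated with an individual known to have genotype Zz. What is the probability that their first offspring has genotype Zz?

II-3 is pigmented so carries Z and passed z to III-2 (zz), so II-3 is Zz.
The cross gives 1/4 ZZ : 1/2 Zz : 1/4 zz, so P(offspring has genotype Zz) = 1/2.

1/2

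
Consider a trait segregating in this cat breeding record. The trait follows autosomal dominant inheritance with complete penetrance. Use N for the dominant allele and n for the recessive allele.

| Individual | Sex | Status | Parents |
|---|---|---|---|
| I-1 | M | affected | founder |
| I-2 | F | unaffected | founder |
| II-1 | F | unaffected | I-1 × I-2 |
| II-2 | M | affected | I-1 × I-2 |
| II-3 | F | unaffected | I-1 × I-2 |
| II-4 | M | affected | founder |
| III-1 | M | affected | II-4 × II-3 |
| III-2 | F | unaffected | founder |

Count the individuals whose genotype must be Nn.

Obligate heterozygotes: I-1 is affected so carries N and passed n to II-1 (nn), so I-1 is Nn; II-2 is affected so carries N and received n from I-2 (nn), so II-2 is Nn; III-1 is affected so carries N and received n from II-3 (nn), so III-1 is Nn.
Every other individual is either homozygous by phenotype or has at least one consistent homozygous assignment, so the count is 3.

3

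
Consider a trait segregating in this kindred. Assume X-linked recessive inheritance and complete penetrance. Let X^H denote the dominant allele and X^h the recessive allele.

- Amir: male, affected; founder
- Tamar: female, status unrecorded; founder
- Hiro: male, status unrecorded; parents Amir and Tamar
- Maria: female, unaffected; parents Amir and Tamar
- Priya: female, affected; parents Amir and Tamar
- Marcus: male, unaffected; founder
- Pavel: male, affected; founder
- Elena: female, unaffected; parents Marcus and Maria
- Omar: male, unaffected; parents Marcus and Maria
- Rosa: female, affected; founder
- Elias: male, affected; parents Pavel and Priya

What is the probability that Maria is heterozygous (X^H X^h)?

Maria is unaffected so carries H and received h from Amir (X^h Y), so Maria is X^H X^h, giving P(X^H X^h) = 1.

1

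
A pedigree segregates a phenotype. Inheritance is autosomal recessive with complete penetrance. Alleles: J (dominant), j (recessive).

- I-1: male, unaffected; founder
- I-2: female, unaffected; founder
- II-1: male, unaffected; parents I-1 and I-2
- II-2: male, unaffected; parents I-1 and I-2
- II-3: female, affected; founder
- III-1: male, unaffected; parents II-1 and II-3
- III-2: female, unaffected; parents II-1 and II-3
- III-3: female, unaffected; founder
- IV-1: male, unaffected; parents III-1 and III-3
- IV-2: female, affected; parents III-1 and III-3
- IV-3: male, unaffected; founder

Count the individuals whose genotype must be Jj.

Obligate heterozygotes: III-1 is unaffected so carries J and received j from II-3 (jj), so III-1 is Jj; III-2 is unaffected so carries J and received j from II-3 (jj), so III-2 is Jj; III-3 is unaffected so carries J and passed j to IV-2 (jj), so III-3 is Jj.
Every other individual is either homozygous by phenotype or has at least one consistent homozygous assignment, so the count is 3.

3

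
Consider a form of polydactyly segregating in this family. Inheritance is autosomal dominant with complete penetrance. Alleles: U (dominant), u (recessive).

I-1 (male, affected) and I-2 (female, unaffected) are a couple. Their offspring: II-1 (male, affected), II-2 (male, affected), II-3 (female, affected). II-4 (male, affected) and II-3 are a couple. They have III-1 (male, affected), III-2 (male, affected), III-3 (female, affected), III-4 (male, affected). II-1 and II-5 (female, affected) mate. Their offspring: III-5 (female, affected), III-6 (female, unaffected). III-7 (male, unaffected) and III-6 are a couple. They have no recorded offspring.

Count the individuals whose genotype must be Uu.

Obligate heterozygotes: II-1 is affected so carries U and received u from I-2 (uu), so II-1 is Uu; II-2 is affected so carries U and received u from I-2 (uu), so II-2 is Uu; II-3 is affected so carries U and received u from I-2 (uu), so II-3 is Uu; II-5 is affected so carries U and passed u to III-6 (uu), so II-5 is Uu.
Every other individual is either homozygous by phenotype or has at least one consistent homozygous assignment, so the count is 4.

4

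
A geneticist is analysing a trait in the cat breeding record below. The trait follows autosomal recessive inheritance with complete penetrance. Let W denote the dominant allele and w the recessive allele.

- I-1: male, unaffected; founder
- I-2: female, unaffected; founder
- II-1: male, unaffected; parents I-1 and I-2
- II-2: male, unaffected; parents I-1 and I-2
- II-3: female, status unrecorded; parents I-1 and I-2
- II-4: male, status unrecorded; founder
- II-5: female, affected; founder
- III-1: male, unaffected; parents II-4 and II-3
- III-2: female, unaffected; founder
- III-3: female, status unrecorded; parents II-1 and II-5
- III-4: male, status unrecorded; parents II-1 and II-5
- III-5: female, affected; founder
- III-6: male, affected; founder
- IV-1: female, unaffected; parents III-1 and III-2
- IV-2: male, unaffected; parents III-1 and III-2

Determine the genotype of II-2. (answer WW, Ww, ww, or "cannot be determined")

II-2's phenotype allows WW or Ww, and no parent or child forces a single allele at both positions; consistent genotype assignments exist with II-2 as WW or Ww.

cannot be determined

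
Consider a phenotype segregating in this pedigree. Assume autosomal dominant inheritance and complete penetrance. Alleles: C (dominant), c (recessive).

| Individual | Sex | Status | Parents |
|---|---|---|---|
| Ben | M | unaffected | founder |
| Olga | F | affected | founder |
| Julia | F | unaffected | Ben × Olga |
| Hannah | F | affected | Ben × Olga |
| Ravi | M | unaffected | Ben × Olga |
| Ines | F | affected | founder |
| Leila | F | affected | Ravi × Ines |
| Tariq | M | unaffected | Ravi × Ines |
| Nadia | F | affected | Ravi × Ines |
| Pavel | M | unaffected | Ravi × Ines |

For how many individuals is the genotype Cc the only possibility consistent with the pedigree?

5

Obligate heterozygotes: Olga is affected so carries C and passed c to Julia (cc), so Olga is Cc; Hannah is affected so carries C and received c from Ben (cc), so Hannah is Cc; Ines is affected so carries C and passed c to Tariq (cc), so Ines is Cc; Leila is affected so carries C and received c from Ravi (cc), so Leila is Cc; Nadia is affected so carries C and received c from Ravi (cc), so Nadia is Cc.
Every other individual is either homozygous by phenotype or has at least one consistent homozygous assignment, so the count is 5.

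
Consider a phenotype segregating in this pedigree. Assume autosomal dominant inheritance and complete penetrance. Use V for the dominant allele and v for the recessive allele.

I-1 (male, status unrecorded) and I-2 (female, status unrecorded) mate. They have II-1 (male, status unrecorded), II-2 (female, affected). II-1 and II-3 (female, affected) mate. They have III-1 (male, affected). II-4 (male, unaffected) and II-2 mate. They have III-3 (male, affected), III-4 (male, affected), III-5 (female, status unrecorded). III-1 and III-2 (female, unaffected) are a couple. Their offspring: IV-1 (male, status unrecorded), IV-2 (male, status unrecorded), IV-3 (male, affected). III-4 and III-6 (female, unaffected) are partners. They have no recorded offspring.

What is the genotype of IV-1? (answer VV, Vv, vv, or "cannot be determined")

IV-1's phenotype is unrecorded, and no parent or child forces a single allele at both positions; consistent genotype assignments exist with IV-1 as Vv or vv.

cannot be determined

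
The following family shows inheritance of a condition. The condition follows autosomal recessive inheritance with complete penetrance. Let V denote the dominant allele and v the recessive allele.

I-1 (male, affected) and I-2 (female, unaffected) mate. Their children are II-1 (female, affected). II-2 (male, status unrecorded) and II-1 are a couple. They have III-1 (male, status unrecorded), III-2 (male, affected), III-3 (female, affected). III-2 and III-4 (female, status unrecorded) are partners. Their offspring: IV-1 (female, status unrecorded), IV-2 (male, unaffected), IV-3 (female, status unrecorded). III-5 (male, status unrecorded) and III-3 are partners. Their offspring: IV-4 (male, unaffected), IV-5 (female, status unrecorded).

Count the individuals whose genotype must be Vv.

3

Obligate heterozygotes: I-2 is unaffected so carries V and passed v to II-1 (vv), so I-2 is Vv; IV-2 is unaffected so carries V and received v from III-2 (vv), so IV-2 is Vv; IV-4 is unaffected so carries V and received v from III-3 (vv), so IV-4 is Vv.
Every other individual is either homozygous by phenotype or has at least one consistent homozygous assignment, so the count is 3.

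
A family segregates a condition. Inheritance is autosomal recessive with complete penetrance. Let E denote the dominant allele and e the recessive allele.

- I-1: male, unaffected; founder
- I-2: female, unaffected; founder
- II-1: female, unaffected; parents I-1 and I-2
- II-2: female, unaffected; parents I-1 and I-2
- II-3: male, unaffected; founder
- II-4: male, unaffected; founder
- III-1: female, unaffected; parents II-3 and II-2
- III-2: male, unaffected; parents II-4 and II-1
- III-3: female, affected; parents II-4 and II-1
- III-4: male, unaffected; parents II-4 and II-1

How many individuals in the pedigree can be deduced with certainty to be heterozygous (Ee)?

2

Obligate heterozygotes: II-1 is unaffected so carries E and passed e to III-3 (ee), so II-1 is Ee; II-4 is unaffected so carries E and passed e to III-3 (ee), so II-4 is Ee.
Every other individual is either homozygous by phenotype or has at least one consistent homozygous assignment, so the count is 2.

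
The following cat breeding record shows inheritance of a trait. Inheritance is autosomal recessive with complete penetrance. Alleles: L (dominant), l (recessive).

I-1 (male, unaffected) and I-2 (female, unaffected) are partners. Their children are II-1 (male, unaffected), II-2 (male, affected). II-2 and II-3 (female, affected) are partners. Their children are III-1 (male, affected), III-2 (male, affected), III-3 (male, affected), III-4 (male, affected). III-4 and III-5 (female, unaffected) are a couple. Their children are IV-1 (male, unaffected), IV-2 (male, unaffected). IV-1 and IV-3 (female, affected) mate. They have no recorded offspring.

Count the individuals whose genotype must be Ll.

4

Obligate heterozygotes: I-1 is unaffected so carries L and passed l to II-2 (ll), so I-1 is Ll; I-2 is unaffected so carries L and passed l to II-2 (ll), so I-2 is Ll; IV-1 is unaffected so carries L and received l from III-4 (ll), so IV-1 is Ll; IV-2 is unaffected so carries L and received l from III-4 (ll), so IV-2 is Ll.
Every other individual is either homozygous by phenotype or has at least one consistent homozygous assignment, so the count is 4.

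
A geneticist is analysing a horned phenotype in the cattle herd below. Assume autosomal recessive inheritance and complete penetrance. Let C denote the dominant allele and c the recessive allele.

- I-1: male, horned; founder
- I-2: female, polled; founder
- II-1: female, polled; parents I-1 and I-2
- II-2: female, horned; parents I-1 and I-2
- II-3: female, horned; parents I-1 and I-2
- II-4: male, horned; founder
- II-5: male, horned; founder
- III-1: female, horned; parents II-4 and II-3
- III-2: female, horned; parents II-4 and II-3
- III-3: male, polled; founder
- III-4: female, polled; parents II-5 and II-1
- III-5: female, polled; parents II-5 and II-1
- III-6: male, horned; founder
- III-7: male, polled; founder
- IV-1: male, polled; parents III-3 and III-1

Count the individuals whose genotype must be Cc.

Obligate heterozygotes: I-2 is polled so carries C and passed c to II-2 (cc), so I-2 is Cc; II-1 is polled so carries C and received c from I-1 (cc), so II-1 is Cc; III-4 is polled so carries C and received c from II-5 (cc), so III-4 is Cc; III-5 is polled so carries C and received c from II-5 (cc), so III-5 is Cc; IV-1 is polled so carries C and received c from III-1 (cc), so IV-1 is Cc.
Every other individual is either homozygous by phenotype or has at least one consistent homozygous assignment, so the count is 5.

5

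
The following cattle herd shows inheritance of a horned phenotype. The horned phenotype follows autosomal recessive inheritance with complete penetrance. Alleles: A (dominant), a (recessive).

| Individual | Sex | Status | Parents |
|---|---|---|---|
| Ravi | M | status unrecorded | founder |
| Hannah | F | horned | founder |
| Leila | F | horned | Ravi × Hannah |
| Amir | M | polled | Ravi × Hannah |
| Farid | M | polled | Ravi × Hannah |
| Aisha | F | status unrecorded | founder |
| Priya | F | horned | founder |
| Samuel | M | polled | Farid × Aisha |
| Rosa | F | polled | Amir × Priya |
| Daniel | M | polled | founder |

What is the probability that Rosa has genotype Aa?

1

Rosa is polled so carries A and received a from Priya (aa), so Rosa is Aa, giving P(Aa) = 1.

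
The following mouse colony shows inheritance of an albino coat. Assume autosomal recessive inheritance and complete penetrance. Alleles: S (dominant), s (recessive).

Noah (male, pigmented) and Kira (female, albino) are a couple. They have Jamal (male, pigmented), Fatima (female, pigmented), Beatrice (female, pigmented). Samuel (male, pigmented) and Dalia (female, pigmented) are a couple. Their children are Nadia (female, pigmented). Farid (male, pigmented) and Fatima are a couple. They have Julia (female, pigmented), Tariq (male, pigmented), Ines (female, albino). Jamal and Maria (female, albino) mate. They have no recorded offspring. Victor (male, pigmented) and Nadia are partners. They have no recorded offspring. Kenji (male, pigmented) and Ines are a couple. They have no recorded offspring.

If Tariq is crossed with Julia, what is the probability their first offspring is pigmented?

8/9

Farid is pigmented so carries S and passed s to Ines (ss), so Farid is Ss.
Fatima is pigmented so carries S and received s from Kira (ss), so Fatima is Ss.
Tariq is a pigmented offspring of Farid (Ss) × Fatima (Ss), whose cross gives 1/4 SS : 1/2 Ss : 1/4 ss; conditioning on being pigmented, Tariq is SS with probability 1/3, Ss with probability 2/3.
Julia is a pigmented offspring of Farid (Ss) × Fatima (Ss), whose cross gives 1/4 SS : 1/2 Ss : 1/4 ss; conditioning on being pigmented, Julia is SS with probability 1/3, Ss with probability 2/3.
Summing over parental genotype combinations, P(offspring is pigmented) = 1/9·1 + 2/9·1 + 2/9·1 + 4/9·3/4 = 8/9.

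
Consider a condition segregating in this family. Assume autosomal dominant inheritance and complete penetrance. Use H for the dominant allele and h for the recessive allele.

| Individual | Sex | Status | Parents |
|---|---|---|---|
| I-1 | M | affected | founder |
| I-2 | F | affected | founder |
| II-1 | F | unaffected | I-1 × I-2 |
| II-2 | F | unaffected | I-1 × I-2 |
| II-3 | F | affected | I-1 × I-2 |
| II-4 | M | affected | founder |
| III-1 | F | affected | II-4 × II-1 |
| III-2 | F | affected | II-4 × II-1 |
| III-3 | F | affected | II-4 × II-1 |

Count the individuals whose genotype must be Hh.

Obligate heterozygotes: I-1 is affected so carries H and passed h to II-1 (hh), so I-1 is Hh; I-2 is affected so carries H and passed h to II-1 (hh), so I-2 is Hh; III-1 is affected so carries H and received h from II-1 (hh), so III-1 is Hh; III-2 is affected so carries H and received h from II-1 (hh), so III-2 is Hh; III-3 is affected so carries H and received h from II-1 (hh), so III-3 is Hh.
Every other individual is either homozygous by phenotype or has at least one consistent homozygous assignment, so the count is 5.

5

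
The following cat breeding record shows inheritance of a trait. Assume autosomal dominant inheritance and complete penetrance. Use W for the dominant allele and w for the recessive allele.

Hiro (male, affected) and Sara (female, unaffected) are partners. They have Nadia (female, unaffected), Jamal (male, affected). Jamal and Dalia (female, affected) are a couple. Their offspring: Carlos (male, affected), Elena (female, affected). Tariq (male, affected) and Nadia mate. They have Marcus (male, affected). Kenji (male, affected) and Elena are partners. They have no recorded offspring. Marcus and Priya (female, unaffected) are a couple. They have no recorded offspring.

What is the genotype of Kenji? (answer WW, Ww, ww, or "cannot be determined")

Kenji's phenotype allows WW or Ww, and no parent or child forces a single allele at both positions; consistent genotype assignments exist with Kenji as WW or Ww.

cannot be determined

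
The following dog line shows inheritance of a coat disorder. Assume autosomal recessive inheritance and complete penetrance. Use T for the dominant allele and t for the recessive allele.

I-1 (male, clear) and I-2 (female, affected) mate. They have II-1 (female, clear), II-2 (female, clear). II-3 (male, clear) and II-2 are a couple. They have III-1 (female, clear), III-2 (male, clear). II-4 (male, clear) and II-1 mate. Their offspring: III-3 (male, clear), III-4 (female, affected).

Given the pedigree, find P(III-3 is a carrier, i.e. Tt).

II-4 is clear so carries T and passed t to III-4 (tt), so II-4 is Tt.
II-1 is clear so carries T and received t from I-2 (tt), so II-1 is Tt.
Their cross gives offspring ratios 1/4 TT : 1/2 Tt : 1/4 tt. Conditioning on III-3 being clear, P(Tt) = 1/2 / 3/4 = 2/3.

2/3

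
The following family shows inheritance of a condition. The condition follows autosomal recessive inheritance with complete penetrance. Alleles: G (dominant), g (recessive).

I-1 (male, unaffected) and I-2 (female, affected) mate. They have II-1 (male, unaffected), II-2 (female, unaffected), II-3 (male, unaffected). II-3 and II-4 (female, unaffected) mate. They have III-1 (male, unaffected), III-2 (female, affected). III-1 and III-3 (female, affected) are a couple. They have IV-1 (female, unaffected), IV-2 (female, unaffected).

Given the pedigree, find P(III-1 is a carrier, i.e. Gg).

II-3 is unaffected so carries G and received g from I-2 (gg), so II-3 is Gg.
II-4 is unaffected so carries G and passed g to III-2 (gg), so II-4 is Gg.
Their cross gives offspring ratios 1/4 GG : 1/2 Gg : 1/4 gg. Conditioning on III-1 being unaffected, P(Gg) = 1/2 / 3/4 = 2/3 before taking III-1's own offspring into account.
III-3 is affected, so III-3 is gg.
Now use III-1's offspring. Probability of each recorded status — unaffected daughter IV-1: 1/2 if III-1 is Gg, 1 if GG; unaffected daughter IV-2: 1/2 if III-1 is Gg, 1 if GG.
Bayes: P(Gg) = 2/3·1/4 / (2/3·1/4 + 1/3·1) = 1/3.

1/3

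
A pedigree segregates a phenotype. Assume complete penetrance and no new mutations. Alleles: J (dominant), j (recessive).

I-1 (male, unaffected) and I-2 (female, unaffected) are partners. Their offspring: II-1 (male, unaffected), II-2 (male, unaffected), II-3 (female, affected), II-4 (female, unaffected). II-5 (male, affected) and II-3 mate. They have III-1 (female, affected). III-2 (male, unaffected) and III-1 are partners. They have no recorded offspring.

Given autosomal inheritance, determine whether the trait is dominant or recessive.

I-1 and I-2 are both unaffected yet have an affected child II-3. Under dominance, an affected child requires at least one affected parent, so the trait cannot be dominant.

recessive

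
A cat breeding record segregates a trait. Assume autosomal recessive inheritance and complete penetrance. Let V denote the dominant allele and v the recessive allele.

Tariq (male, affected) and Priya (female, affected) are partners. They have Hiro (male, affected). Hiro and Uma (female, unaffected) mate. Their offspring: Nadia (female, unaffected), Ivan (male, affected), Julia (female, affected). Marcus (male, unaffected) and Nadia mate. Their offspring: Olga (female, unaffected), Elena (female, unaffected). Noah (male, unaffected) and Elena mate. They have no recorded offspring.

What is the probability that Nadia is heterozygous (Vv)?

Nadia is unaffected so carries V and received v from Hiro (vv), so Nadia is Vv, giving P(Vv) = 1.

1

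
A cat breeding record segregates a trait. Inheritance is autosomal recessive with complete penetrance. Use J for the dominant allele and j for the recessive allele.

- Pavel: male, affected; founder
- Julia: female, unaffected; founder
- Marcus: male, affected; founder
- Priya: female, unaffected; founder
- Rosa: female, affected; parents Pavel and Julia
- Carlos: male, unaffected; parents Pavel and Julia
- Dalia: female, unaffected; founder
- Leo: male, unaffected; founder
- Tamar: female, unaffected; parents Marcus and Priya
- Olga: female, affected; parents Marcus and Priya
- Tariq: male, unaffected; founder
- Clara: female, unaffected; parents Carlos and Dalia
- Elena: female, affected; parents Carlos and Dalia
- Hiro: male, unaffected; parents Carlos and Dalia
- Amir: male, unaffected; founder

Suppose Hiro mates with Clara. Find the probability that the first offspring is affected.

Carlos is unaffected so carries J and received j from Pavel (jj), so Carlos is Jj.
Dalia is unaffected so carries J and passed j to Elena (jj), so Dalia is Jj.
Hiro is an unaffected offspring of Carlos (Jj) × Dalia (Jj), whose cross gives 1/4 JJ : 1/2 Jj : 1/4 jj; conditioning on being unaffected, Hiro is JJ with probability 1/3, Jj with probability 2/3.
Clara is an unaffected offspring of Carlos (Jj) × Dalia (Jj), whose cross gives 1/4 JJ : 1/2 Jj : 1/4 jj; conditioning on being unaffected, Clara is JJ with probability 1/3, Jj with probability 2/3.
Summing over parental genotype combinations, P(offspring is affected) = 4/9·1/4 = 1/9.

1/9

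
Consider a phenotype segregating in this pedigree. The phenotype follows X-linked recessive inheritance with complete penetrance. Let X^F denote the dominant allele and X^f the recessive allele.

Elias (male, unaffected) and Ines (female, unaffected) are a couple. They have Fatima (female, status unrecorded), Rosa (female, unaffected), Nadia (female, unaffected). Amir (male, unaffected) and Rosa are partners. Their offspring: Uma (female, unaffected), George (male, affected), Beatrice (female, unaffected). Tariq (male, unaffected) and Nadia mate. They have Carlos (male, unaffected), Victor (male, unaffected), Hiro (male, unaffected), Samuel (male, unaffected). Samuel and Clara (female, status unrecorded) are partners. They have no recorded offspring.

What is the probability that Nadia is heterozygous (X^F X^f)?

Elias is unaffected, so Elias is X^F Y.
Ines is unaffected so carries F and passed f to Rosa (X^F X^f, whose F came from Elias), so Ines is X^F X^f.
Their cross gives offspring ratios 1/2 X^F X^F : 1/2 X^F X^f. Conditioning on Nadia being unaffected, P(X^F X^f) = 1/2 / 1 = 1/2 before taking Nadia's own offspring into account.
Tariq is unaffected, so Tariq is X^F Y.
Now use Nadia's offspring. Probability of each recorded status — unaffected son Carlos: 1/2 if Nadia is X^F X^f, 1 if X^F X^F; unaffected son Victor: 1/2 if Nadia is X^F X^f, 1 if X^F X^F; unaffected son Hiro: 1/2 if Nadia is X^F X^f, 1 if X^F X^F; unaffected son Samuel: 1/2 if Nadia is X^F X^f, 1 if X^F X^F.
Bayes: P(X^F X^f) = 1/2·1/16 / (1/2·1/16 + 1/2·1) = 1/17.

1/17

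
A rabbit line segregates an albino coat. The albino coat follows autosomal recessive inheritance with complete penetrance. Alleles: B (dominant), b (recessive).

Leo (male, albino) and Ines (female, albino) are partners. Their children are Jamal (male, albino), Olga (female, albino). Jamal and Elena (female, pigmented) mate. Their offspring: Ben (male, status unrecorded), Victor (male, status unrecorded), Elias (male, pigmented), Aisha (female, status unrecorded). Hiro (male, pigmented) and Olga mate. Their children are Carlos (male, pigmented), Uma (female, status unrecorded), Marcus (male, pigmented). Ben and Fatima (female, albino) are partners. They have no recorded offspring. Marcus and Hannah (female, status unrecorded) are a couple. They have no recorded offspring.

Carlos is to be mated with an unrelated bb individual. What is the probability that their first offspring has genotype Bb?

Carlos is pigmented so carries B and received b from Olga (bb), so Carlos is Bb.
The cross gives 1/2 Bb : 1/2 bb, so P(offspring has genotype Bb) = 1/2.

1/2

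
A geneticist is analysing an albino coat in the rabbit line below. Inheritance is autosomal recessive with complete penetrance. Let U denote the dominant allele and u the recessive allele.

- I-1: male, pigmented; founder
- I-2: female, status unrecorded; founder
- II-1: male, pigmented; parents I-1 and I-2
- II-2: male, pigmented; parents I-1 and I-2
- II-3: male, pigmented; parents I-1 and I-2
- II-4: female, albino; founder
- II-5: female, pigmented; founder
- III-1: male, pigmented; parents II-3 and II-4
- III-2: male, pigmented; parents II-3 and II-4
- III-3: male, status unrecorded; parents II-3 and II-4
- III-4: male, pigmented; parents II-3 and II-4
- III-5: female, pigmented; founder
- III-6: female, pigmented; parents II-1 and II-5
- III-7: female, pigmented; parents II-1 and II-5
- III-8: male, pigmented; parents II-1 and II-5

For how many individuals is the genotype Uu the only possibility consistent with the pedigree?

Obligate heterozygotes: III-1 is pigmented so carries U and received u from II-4 (uu), so III-1 is Uu; III-2 is pigmented so carries U and received u from II-4 (uu), so III-2 is Uu; III-4 is pigmented so carries U and received u from II-4 (uu), so III-4 is Uu.
Every other individual is either homozygous by phenotype or has at least one consistent homozygous assignment, so the count is 3.

3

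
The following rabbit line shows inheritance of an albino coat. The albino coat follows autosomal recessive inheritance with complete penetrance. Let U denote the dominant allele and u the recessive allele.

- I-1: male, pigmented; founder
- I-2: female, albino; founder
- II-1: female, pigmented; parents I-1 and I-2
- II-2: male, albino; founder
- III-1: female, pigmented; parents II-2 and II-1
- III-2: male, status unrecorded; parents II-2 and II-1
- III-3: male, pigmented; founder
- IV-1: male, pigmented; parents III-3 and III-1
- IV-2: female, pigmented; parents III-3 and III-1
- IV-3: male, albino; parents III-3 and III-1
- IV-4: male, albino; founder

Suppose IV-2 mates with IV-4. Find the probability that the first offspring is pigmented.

III-3 is pigmented so carries U and passed u to IV-3 (uu), so III-3 is Uu.
III-1 is pigmented so carries U and received u from II-2 (uu), so III-1 is Uu.
IV-2 is a pigmented offspring of III-3 (Uu) × III-1 (Uu), whose cross gives 1/4 UU : 1/2 Uu : 1/4 uu; conditioning on being pigmented, IV-2 is UU with probability 1/3, Uu with probability 2/3.
IV-4 is albino, so IV-4 is uu.
Summing over parental genotype combinations, P(offspring is pigmented) = 1/3·1 + 2/3·1/2 = 2/3.

2/3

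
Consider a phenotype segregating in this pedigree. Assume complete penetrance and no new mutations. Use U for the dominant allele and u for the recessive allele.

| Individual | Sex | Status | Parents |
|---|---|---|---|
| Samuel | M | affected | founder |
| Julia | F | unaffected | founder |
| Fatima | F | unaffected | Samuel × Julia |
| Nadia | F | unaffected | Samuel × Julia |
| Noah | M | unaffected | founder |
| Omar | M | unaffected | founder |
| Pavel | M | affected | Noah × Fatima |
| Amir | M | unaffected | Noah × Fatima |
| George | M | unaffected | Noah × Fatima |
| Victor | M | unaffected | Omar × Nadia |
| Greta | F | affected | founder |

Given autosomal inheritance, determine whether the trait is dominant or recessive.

Noah and Fatima are both unaffected yet have an affected child Pavel. Under dominance, an affected child requires at least one affected parent, so the trait cannot be dominant.

recessive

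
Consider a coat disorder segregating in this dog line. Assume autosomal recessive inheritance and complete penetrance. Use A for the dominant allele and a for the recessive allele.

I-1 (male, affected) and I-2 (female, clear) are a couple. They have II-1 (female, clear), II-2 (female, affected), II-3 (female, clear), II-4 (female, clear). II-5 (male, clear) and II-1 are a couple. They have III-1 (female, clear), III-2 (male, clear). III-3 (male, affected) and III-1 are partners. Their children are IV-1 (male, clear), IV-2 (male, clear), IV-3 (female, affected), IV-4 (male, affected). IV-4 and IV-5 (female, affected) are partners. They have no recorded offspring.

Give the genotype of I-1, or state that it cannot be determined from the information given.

I-1 is affected, so I-1 is aa.

aa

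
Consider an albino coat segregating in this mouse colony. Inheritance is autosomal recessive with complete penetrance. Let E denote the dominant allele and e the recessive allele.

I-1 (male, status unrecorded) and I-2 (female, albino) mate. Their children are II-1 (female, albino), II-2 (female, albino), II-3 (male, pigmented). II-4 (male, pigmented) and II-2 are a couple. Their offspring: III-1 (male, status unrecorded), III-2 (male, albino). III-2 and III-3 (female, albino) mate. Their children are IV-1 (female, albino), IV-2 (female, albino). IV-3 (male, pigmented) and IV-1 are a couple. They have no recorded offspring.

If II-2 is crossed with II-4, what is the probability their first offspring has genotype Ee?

1/2

II-2 is albino, so II-2 is ee.
II-4 is pigmented so carries E and passed e to III-2 (ee), so II-4 is Ee.
The cross gives 1/2 Ee : 1/2 ee, so P(offspring has genotype Ee) = 1/2.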